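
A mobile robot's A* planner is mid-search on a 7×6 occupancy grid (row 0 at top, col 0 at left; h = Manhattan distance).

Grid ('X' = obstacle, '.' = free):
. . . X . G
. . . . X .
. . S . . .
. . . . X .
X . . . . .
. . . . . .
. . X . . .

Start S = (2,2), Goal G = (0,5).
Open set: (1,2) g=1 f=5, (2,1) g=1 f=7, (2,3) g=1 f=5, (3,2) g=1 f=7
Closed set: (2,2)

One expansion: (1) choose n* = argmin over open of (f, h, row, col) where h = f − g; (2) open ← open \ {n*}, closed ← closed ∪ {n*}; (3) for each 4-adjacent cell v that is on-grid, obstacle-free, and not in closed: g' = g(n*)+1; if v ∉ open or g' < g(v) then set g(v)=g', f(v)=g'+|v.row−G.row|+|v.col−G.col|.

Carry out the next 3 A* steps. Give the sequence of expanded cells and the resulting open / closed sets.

step 1: expand (1,2) (f=5, h=4) → closed; open now [(0,2) g=2 f=5, (1,1) g=2 f=7, (1,3) g=2 f=5, (2,1) g=1 f=7, (2,3) g=1 f=5, (3,2) g=1 f=7]
step 2: expand (0,2) (f=5, h=3) → closed; open now [(0,1) g=3 f=7, (1,1) g=2 f=7, (1,3) g=2 f=5, (2,1) g=1 f=7, (2,3) g=1 f=5, (3,2) g=1 f=7]
step 3: expand (1,3) (f=5, h=3) → closed; open now [(0,1) g=3 f=7, (1,1) g=2 f=7, (2,1) g=1 f=7, (2,3) g=1 f=5, (3,2) g=1 f=7]

order=[(1,2) → (0,2) → (1,3)]; open=[(0,1) g=3 f=7, (1,1) g=2 f=7, (2,1) g=1 f=7, (2,3) g=1 f=5, (3,2) g=1 f=7]; closed=[(0,2), (1,2), (1,3), (2,2)]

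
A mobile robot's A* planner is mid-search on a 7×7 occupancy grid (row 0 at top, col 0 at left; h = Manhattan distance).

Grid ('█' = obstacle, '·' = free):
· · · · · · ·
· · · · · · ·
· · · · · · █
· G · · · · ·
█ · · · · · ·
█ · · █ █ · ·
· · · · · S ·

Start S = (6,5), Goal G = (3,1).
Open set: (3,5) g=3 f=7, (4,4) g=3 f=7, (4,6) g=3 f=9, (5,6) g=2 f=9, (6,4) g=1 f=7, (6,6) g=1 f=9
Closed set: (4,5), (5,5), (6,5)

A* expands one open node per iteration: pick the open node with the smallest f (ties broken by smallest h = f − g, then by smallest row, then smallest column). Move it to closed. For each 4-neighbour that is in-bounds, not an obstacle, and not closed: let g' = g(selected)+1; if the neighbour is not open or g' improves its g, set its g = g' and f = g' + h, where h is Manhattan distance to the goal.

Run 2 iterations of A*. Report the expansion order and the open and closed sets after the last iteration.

order=[(3,5) → (3,4)]; open=[(2,4) g=5 f=9, (2,5) g=4 f=9, (3,3) g=5 f=7, (3,6) g=4 f=9, (4,4) g=3 f=7, (4,6) g=3 f=9, (5,6) g=2 f=9, (6,4) g=1 f=7, (6,6) g=1 f=9]; closed=[(3,4), (3,5), (4,5), (5,5), (6,5)]

step 1: expand (3,5) (f=7, h=4) → closed; open now [(2,5) g=4 f=9, (3,4) g=4 f=7, (3,6) g=4 f=9, (4,4) g=3 f=7, (4,6) g=3 f=9, (5,6) g=2 f=9, (6,4) g=1 f=7, (6,6) g=1 f=9]
step 2: expand (3,4) (f=7, h=3) → closed; open now [(2,4) g=5 f=9, (2,5) g=4 f=9, (3,3) g=5 f=7, (3,6) g=4 f=9, (4,4) g=3 f=7, (4,6) g=3 f=9, (5,6) g=2 f=9, (6,4) g=1 f=7, (6,6) g=1 f=9]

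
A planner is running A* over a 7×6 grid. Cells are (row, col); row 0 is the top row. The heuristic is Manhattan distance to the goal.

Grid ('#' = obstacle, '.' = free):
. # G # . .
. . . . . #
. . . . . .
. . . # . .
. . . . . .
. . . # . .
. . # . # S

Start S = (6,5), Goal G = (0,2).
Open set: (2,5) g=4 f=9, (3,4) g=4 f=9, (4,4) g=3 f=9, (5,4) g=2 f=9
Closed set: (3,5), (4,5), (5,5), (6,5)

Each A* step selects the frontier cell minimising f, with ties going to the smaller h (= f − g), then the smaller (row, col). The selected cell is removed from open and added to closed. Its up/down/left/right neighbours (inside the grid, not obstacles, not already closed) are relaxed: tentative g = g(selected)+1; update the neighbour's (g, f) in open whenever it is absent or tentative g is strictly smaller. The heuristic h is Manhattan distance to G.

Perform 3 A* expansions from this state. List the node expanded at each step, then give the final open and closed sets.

order=[(2,5) → (2,4) → (1,4)]; open=[(0,4) g=7 f=9, (1,3) g=7 f=9, (2,3) g=6 f=9, (3,4) g=4 f=9, (4,4) g=3 f=9, (5,4) g=2 f=9]; closed=[(1,4), (2,4), (2,5), (3,5), (4,5), (5,5), (6,5)]

step 1: expand (2,5) (f=9, h=5) → closed; open now [(2,4) g=5 f=9, (3,4) g=4 f=9, (4,4) g=3 f=9, (5,4) g=2 f=9]
step 2: expand (2,4) (f=9, h=4) → closed; open now [(1,4) g=6 f=9, (2,3) g=6 f=9, (3,4) g=4 f=9, (4,4) g=3 f=9, (5,4) g=2 f=9]
step 3: expand (1,4) (f=9, h=3) → closed; open now [(0,4) g=7 f=9, (1,3) g=7 f=9, (2,3) g=6 f=9, (3,4) g=4 f=9, (4,4) g=3 f=9, (5,4) g=2 f=9]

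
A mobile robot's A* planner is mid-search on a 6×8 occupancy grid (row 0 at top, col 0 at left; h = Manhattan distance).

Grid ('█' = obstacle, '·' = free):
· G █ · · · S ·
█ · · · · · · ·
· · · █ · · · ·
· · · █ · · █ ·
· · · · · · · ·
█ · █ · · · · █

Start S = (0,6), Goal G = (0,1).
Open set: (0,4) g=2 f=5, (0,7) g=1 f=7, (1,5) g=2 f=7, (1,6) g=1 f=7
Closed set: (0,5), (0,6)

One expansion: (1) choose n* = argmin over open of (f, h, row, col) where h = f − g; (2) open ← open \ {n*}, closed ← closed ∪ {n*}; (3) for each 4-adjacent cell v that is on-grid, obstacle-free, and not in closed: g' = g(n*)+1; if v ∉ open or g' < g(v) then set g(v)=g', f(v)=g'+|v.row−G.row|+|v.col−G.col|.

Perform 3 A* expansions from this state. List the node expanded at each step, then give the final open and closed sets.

order=[(0,4) → (0,3) → (1,3)]; open=[(0,7) g=1 f=7, (1,2) g=5 f=7, (1,4) g=3 f=7, (1,5) g=2 f=7, (1,6) g=1 f=7]; closed=[(0,3), (0,4), (0,5), (0,6), (1,3)]

step 1: expand (0,4) (f=5, h=3) → closed; open now [(0,3) g=3 f=5, (0,7) g=1 f=7, (1,4) g=3 f=7, (1,5) g=2 f=7, (1,6) g=1 f=7]
step 2: expand (0,3) (f=5, h=2) → closed; open now [(0,7) g=1 f=7, (1,3) g=4 f=7, (1,4) g=3 f=7, (1,5) g=2 f=7, (1,6) g=1 f=7]
step 3: expand (1,3) (f=7, h=3) → closed; open now [(0,7) g=1 f=7, (1,2) g=5 f=7, (1,4) g=3 f=7, (1,5) g=2 f=7, (1,6) g=1 f=7]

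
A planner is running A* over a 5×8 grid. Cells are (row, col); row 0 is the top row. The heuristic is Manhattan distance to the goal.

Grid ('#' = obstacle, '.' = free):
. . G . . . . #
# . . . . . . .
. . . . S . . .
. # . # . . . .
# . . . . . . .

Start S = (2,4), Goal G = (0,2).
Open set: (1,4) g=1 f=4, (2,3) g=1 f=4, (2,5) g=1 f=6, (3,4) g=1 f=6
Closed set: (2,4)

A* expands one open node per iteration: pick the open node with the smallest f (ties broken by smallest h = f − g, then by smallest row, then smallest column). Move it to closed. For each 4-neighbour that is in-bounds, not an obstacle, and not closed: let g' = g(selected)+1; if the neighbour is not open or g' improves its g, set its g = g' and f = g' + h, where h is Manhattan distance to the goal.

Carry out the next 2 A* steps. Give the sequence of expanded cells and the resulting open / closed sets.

order=[(1,4) → (0,4)]; open=[(0,3) g=3 f=4, (0,5) g=3 f=6, (1,3) g=2 f=4, (1,5) g=2 f=6, (2,3) g=1 f=4, (2,5) g=1 f=6, (3,4) g=1 f=6]; closed=[(0,4), (1,4), (2,4)]

step 1: expand (1,4) (f=4, h=3) → closed; open now [(0,4) g=2 f=4, (1,3) g=2 f=4, (1,5) g=2 f=6, (2,3) g=1 f=4, (2,5) g=1 f=6, (3,4) g=1 f=6]
step 2: expand (0,4) (f=4, h=2) → closed; open now [(0,3) g=3 f=4, (0,5) g=3 f=6, (1,3) g=2 f=4, (1,5) g=2 f=6, (2,3) g=1 f=4, (2,5) g=1 f=6, (3,4) g=1 f=6]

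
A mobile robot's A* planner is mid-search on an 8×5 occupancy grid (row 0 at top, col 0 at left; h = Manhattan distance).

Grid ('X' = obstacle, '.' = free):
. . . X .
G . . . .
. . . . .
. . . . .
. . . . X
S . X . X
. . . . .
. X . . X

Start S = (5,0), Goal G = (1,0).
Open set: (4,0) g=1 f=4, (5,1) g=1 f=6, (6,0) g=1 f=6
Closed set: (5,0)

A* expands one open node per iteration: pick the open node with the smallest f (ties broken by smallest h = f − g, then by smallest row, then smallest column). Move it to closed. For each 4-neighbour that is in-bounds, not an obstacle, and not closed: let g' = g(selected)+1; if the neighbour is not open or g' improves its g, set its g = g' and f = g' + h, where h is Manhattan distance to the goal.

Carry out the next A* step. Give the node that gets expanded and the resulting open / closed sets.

expanded=(4,0); open=[(3,0) g=2 f=4, (4,1) g=2 f=6, (5,1) g=1 f=6, (6,0) g=1 f=6]; closed=[(4,0), (5,0)]

step 1: expand (4,0) (f=4, h=3) → closed; open now [(3,0) g=2 f=4, (4,1) g=2 f=6, (5,1) g=1 f=6, (6,0) g=1 f=6]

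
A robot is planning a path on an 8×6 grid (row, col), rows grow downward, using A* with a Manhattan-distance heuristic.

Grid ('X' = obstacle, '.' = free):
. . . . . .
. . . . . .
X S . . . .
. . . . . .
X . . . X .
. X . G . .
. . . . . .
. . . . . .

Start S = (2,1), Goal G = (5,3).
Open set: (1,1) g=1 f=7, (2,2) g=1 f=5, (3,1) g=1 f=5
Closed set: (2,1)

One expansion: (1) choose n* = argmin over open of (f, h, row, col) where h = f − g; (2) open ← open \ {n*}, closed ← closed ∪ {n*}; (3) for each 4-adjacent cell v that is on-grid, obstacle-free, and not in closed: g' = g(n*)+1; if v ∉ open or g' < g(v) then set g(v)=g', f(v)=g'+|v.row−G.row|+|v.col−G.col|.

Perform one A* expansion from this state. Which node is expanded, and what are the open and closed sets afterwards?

step 1: expand (2,2) (f=5, h=4) → closed; open now [(1,1) g=1 f=7, (1,2) g=2 f=7, (2,3) g=2 f=5, (3,1) g=1 f=5, (3,2) g=2 f=5]

expanded=(2,2); open=[(1,1) g=1 f=7, (1,2) g=2 f=7, (2,3) g=2 f=5, (3,1) g=1 f=5, (3,2) g=2 f=5]; closed=[(2,1), (2,2)]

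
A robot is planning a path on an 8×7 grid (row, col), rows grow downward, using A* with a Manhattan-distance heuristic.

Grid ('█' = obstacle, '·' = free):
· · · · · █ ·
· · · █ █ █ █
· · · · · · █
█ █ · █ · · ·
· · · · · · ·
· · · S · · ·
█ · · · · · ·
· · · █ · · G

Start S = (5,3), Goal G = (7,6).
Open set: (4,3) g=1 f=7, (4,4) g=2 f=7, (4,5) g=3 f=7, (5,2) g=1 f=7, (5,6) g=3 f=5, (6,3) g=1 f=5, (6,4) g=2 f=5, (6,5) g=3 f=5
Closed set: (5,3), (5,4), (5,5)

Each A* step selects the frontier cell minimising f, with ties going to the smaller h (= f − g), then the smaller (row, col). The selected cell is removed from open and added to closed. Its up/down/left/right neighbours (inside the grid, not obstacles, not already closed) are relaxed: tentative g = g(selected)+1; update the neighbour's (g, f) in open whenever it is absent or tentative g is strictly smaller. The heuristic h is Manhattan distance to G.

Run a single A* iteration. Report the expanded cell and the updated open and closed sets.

step 1: expand (5,6) (f=5, h=2) → closed; open now [(4,3) g=1 f=7, (4,4) g=2 f=7, (4,5) g=3 f=7, (4,6) g=4 f=7, (5,2) g=1 f=7, (6,3) g=1 f=5, (6,4) g=2 f=5, (6,5) g=3 f=5, (6,6) g=4 f=5]

expanded=(5,6); open=[(4,3) g=1 f=7, (4,4) g=2 f=7, (4,5) g=3 f=7, (4,6) g=4 f=7, (5,2) g=1 f=7, (6,3) g=1 f=5, (6,4) g=2 f=5, (6,5) g=3 f=5, (6,6) g=4 f=5]; closed=[(5,3), (5,4), (5,5), (5,6)]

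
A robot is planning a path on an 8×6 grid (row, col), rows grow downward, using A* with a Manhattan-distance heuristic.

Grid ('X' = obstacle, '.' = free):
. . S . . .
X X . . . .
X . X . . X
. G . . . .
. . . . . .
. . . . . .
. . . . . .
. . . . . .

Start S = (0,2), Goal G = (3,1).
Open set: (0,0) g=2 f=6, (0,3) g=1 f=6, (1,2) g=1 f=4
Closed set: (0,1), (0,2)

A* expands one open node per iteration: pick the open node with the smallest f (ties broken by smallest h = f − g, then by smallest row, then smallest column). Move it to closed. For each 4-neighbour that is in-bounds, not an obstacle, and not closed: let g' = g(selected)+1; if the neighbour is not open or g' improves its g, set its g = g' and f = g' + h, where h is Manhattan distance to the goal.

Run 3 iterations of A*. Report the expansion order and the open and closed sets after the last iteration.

order=[(1,2) → (0,0) → (1,3)]; open=[(0,3) g=1 f=6, (1,4) g=3 f=8, (2,3) g=3 f=6]; closed=[(0,0), (0,1), (0,2), (1,2), (1,3)]

step 1: expand (1,2) (f=4, h=3) → closed; open now [(0,0) g=2 f=6, (0,3) g=1 f=6, (1,3) g=2 f=6]
step 2: expand (0,0) (f=6, h=4) → closed; open now [(0,3) g=1 f=6, (1,3) g=2 f=6]
step 3: expand (1,3) (f=6, h=4) → closed; open now [(0,3) g=1 f=6, (1,4) g=3 f=8, (2,3) g=3 f=6]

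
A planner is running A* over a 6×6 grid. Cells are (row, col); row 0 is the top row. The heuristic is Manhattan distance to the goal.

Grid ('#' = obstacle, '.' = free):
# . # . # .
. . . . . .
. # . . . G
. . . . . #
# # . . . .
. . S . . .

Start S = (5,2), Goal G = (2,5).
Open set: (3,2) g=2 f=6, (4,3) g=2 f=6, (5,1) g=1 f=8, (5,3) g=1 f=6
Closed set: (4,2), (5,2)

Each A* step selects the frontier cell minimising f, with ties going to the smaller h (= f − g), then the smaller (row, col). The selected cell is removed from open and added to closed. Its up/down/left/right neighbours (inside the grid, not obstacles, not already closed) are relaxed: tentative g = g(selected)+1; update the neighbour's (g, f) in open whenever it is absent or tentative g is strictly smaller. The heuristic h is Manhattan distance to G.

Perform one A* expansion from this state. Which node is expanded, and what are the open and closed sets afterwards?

expanded=(3,2); open=[(2,2) g=3 f=6, (3,1) g=3 f=8, (3,3) g=3 f=6, (4,3) g=2 f=6, (5,1) g=1 f=8, (5,3) g=1 f=6]; closed=[(3,2), (4,2), (5,2)]

step 1: expand (3,2) (f=6, h=4) → closed; open now [(2,2) g=3 f=6, (3,1) g=3 f=8, (3,3) g=3 f=6, (4,3) g=2 f=6, (5,1) g=1 f=8, (5,3) g=1 f=6]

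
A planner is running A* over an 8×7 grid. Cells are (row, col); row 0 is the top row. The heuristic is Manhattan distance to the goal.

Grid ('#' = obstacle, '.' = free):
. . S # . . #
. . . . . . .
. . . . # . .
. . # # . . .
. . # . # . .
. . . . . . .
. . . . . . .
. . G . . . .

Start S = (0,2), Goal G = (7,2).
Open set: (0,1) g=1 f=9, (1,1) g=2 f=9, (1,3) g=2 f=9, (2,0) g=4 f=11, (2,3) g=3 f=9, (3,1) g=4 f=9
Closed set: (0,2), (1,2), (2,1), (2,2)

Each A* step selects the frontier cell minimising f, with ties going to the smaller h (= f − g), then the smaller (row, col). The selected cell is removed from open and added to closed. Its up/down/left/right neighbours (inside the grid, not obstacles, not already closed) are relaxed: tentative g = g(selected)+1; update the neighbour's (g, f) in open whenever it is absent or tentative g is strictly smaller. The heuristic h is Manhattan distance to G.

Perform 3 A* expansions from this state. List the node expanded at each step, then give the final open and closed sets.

order=[(3,1) → (4,1) → (5,1)]; open=[(0,1) g=1 f=9, (1,1) g=2 f=9, (1,3) g=2 f=9, (2,0) g=4 f=11, (2,3) g=3 f=9, (3,0) g=5 f=11, (4,0) g=6 f=11, (5,0) g=7 f=11, (5,2) g=7 f=9, (6,1) g=7 f=9]; closed=[(0,2), (1,2), (2,1), (2,2), (3,1), (4,1), (5,1)]

step 1: expand (3,1) (f=9, h=5) → closed; open now [(0,1) g=1 f=9, (1,1) g=2 f=9, (1,3) g=2 f=9, (2,0) g=4 f=11, (2,3) g=3 f=9, (3,0) g=5 f=11, (4,1) g=5 f=9]
step 2: expand (4,1) (f=9, h=4) → closed; open now [(0,1) g=1 f=9, (1,1) g=2 f=9, (1,3) g=2 f=9, (2,0) g=4 f=11, (2,3) g=3 f=9, (3,0) g=5 f=11, (4,0) g=6 f=11, (5,1) g=6 f=9]
step 3: expand (5,1) (f=9, h=3) → closed; open now [(0,1) g=1 f=9, (1,1) g=2 f=9, (1,3) g=2 f=9, (2,0) g=4 f=11, (2,3) g=3 f=9, (3,0) g=5 f=11, (4,0) g=6 f=11, (5,0) g=7 f=11, (5,2) g=7 f=9, (6,1) g=7 f=9]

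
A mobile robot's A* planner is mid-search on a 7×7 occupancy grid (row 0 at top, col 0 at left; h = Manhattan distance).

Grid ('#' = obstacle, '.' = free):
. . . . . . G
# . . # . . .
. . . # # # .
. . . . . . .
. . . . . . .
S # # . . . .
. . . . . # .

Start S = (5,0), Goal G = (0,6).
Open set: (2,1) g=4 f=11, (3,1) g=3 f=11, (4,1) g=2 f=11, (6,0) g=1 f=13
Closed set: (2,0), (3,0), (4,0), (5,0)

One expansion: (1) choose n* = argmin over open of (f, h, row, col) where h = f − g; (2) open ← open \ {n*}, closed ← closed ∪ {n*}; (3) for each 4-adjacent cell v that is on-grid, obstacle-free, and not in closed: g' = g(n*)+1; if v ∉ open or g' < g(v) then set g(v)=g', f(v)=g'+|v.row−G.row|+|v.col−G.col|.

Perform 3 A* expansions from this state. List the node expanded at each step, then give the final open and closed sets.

order=[(2,1) → (1,1) → (0,1)]; open=[(0,0) g=7 f=13, (0,2) g=7 f=11, (1,2) g=6 f=11, (2,2) g=5 f=11, (3,1) g=3 f=11, (4,1) g=2 f=11, (6,0) g=1 f=13]; closed=[(0,1), (1,1), (2,0), (2,1), (3,0), (4,0), (5,0)]

step 1: expand (2,1) (f=11, h=7) → closed; open now [(1,1) g=5 f=11, (2,2) g=5 f=11, (3,1) g=3 f=11, (4,1) g=2 f=11, (6,0) g=1 f=13]
step 2: expand (1,1) (f=11, h=6) → closed; open now [(0,1) g=6 f=11, (1,2) g=6 f=11, (2,2) g=5 f=11, (3,1) g=3 f=11, (4,1) g=2 f=11, (6,0) g=1 f=13]
step 3: expand (0,1) (f=11, h=5) → closed; open now [(0,0) g=7 f=13, (0,2) g=7 f=11, (1,2) g=6 f=11, (2,2) g=5 f=11, (3,1) g=3 f=11, (4,1) g=2 f=11, (6,0) g=1 f=13]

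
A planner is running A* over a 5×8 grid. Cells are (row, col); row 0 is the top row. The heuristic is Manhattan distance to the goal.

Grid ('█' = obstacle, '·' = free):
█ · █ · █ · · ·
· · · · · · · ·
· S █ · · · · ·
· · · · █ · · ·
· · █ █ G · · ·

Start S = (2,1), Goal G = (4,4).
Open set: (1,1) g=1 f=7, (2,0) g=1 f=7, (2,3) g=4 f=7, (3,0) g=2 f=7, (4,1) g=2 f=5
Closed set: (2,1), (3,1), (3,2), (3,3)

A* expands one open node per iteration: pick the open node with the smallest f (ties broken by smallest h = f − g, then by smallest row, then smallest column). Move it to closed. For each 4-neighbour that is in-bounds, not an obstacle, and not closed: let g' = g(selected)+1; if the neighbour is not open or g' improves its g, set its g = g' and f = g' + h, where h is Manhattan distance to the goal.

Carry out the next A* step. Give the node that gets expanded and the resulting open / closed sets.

step 1: expand (4,1) (f=5, h=3) → closed; open now [(1,1) g=1 f=7, (2,0) g=1 f=7, (2,3) g=4 f=7, (3,0) g=2 f=7, (4,0) g=3 f=7]

expanded=(4,1); open=[(1,1) g=1 f=7, (2,0) g=1 f=7, (2,3) g=4 f=7, (3,0) g=2 f=7, (4,0) g=3 f=7]; closed=[(2,1), (3,1), (3,2), (3,3), (4,1)]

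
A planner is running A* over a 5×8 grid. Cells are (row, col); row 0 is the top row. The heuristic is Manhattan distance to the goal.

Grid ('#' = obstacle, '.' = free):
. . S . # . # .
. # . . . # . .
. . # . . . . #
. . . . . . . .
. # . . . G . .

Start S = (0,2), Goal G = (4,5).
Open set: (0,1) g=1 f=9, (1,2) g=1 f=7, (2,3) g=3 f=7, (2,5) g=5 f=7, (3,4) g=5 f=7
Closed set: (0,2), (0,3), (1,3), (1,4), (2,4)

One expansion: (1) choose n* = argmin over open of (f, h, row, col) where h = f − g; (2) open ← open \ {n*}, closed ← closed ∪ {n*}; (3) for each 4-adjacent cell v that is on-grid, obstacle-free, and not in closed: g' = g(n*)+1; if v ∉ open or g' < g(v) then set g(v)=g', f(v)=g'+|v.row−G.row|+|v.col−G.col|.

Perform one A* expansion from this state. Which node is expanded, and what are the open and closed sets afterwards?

step 1: expand (2,5) (f=7, h=2) → closed; open now [(0,1) g=1 f=9, (1,2) g=1 f=7, (2,3) g=3 f=7, (2,6) g=6 f=9, (3,4) g=5 f=7, (3,5) g=6 f=7]

expanded=(2,5); open=[(0,1) g=1 f=9, (1,2) g=1 f=7, (2,3) g=3 f=7, (2,6) g=6 f=9, (3,4) g=5 f=7, (3,5) g=6 f=7]; closed=[(0,2), (0,3), (1,3), (1,4), (2,4), (2,5)]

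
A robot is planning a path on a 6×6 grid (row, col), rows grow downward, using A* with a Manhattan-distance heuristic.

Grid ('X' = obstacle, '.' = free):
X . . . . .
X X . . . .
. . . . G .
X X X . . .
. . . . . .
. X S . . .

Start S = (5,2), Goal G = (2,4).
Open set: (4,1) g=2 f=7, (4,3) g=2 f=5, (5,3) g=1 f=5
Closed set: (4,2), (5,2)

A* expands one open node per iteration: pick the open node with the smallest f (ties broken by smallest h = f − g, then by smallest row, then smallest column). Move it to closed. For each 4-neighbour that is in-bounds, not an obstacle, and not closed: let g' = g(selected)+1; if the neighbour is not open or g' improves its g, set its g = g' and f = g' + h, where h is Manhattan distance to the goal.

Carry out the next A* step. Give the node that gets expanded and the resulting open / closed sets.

expanded=(4,3); open=[(3,3) g=3 f=5, (4,1) g=2 f=7, (4,4) g=3 f=5, (5,3) g=1 f=5]; closed=[(4,2), (4,3), (5,2)]

step 1: expand (4,3) (f=5, h=3) → closed; open now [(3,3) g=3 f=5, (4,1) g=2 f=7, (4,4) g=3 f=5, (5,3) g=1 f=5]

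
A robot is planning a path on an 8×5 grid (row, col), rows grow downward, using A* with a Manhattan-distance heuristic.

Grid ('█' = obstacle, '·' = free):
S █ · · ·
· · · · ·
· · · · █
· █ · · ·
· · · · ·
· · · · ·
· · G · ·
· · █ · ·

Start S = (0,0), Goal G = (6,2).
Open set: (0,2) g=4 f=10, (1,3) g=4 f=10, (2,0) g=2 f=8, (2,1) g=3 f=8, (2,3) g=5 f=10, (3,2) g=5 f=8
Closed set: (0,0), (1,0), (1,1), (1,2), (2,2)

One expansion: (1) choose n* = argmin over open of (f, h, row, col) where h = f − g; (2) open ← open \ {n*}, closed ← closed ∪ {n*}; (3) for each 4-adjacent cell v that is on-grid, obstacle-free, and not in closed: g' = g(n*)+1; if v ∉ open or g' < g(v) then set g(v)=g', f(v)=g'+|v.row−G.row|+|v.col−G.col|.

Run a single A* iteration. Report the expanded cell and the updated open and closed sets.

step 1: expand (3,2) (f=8, h=3) → closed; open now [(0,2) g=4 f=10, (1,3) g=4 f=10, (2,0) g=2 f=8, (2,1) g=3 f=8, (2,3) g=5 f=10, (3,3) g=6 f=10, (4,2) g=6 f=8]

expanded=(3,2); open=[(0,2) g=4 f=10, (1,3) g=4 f=10, (2,0) g=2 f=8, (2,1) g=3 f=8, (2,3) g=5 f=10, (3,3) g=6 f=10, (4,2) g=6 f=8]; closed=[(0,0), (1,0), (1,1), (1,2), (2,2), (3,2)]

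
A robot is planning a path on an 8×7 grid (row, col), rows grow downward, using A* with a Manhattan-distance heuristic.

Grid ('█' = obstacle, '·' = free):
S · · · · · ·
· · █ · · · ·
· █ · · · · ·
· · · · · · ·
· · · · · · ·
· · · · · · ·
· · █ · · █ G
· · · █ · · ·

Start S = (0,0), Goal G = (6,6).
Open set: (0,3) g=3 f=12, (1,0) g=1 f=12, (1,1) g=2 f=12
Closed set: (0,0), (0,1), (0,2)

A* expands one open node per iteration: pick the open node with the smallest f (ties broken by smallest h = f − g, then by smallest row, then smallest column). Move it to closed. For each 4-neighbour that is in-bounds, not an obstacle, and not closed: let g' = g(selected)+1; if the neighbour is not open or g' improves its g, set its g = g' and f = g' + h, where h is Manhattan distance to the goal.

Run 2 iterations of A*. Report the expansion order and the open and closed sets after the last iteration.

step 1: expand (0,3) (f=12, h=9) → closed; open now [(0,4) g=4 f=12, (1,0) g=1 f=12, (1,1) g=2 f=12, (1,3) g=4 f=12]
step 2: expand (0,4) (f=12, h=8) → closed; open now [(0,5) g=5 f=12, (1,0) g=1 f=12, (1,1) g=2 f=12, (1,3) g=4 f=12, (1,4) g=5 f=12]

order=[(0,3) → (0,4)]; open=[(0,5) g=5 f=12, (1,0) g=1 f=12, (1,1) g=2 f=12, (1,3) g=4 f=12, (1,4) g=5 f=12]; closed=[(0,0), (0,1), (0,2), (0,3), (0,4)]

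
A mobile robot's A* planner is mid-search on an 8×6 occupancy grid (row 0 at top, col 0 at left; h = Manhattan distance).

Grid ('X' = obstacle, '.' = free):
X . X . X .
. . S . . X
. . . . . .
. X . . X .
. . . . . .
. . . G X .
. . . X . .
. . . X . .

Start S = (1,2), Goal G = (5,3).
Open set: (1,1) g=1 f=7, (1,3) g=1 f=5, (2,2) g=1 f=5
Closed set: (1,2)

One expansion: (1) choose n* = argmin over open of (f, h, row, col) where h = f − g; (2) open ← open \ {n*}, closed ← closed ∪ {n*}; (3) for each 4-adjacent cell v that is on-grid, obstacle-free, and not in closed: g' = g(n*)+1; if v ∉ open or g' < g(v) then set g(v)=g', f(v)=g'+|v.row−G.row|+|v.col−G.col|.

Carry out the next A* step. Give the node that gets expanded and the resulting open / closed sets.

expanded=(1,3); open=[(0,3) g=2 f=7, (1,1) g=1 f=7, (1,4) g=2 f=7, (2,2) g=1 f=5, (2,3) g=2 f=5]; closed=[(1,2), (1,3)]

step 1: expand (1,3) (f=5, h=4) → closed; open now [(0,3) g=2 f=7, (1,1) g=1 f=7, (1,4) g=2 f=7, (2,2) g=1 f=5, (2,3) g=2 f=5]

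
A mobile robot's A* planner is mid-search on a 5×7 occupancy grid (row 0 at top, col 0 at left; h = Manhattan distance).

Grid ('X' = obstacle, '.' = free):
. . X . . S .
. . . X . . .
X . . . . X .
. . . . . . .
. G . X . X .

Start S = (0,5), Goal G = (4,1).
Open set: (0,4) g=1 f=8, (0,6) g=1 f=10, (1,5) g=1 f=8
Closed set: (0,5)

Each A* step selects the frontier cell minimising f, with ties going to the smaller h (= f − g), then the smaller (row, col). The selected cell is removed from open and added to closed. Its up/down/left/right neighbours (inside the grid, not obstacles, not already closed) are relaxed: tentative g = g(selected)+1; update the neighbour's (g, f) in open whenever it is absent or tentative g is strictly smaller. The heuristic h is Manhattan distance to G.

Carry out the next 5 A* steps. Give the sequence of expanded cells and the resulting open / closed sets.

step 1: expand (0,4) (f=8, h=7) → closed; open now [(0,3) g=2 f=8, (0,6) g=1 f=10, (1,4) g=2 f=8, (1,5) g=1 f=8]
step 2: expand (0,3) (f=8, h=6) → closed; open now [(0,6) g=1 f=10, (1,4) g=2 f=8, (1,5) g=1 f=8]
step 3: expand (1,4) (f=8, h=6) → closed; open now [(0,6) g=1 f=10, (1,5) g=1 f=8, (2,4) g=3 f=8]
step 4: expand (2,4) (f=8, h=5) → closed; open now [(0,6) g=1 f=10, (1,5) g=1 f=8, (2,3) g=4 f=8, (3,4) g=4 f=8]
step 5: expand (2,3) (f=8, h=4) → closed; open now [(0,6) g=1 f=10, (1,5) g=1 f=8, (2,2) g=5 f=8, (3,3) g=5 f=8, (3,4) g=4 f=8]

order=[(0,4) → (0,3) → (1,4) → (2,4) → (2,3)]; open=[(0,6) g=1 f=10, (1,5) g=1 f=8, (2,2) g=5 f=8, (3,3) g=5 f=8, (3,4) g=4 f=8]; closed=[(0,3), (0,4), (0,5), (1,4), (2,3), (2,4)]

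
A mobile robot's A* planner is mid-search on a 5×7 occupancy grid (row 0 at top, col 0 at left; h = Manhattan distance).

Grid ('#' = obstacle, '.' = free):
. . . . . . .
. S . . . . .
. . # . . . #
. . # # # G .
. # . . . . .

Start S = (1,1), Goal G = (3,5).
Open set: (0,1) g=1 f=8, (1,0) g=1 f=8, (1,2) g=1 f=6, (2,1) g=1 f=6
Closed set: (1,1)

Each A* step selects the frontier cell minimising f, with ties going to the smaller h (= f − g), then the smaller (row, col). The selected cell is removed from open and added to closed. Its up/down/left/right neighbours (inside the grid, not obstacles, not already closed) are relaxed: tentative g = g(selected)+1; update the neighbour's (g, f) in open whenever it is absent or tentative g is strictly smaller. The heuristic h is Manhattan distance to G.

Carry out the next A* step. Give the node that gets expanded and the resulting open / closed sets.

step 1: expand (1,2) (f=6, h=5) → closed; open now [(0,1) g=1 f=8, (0,2) g=2 f=8, (1,0) g=1 f=8, (1,3) g=2 f=6, (2,1) g=1 f=6]

expanded=(1,2); open=[(0,1) g=1 f=8, (0,2) g=2 f=8, (1,0) g=1 f=8, (1,3) g=2 f=6, (2,1) g=1 f=6]; closed=[(1,1), (1,2)]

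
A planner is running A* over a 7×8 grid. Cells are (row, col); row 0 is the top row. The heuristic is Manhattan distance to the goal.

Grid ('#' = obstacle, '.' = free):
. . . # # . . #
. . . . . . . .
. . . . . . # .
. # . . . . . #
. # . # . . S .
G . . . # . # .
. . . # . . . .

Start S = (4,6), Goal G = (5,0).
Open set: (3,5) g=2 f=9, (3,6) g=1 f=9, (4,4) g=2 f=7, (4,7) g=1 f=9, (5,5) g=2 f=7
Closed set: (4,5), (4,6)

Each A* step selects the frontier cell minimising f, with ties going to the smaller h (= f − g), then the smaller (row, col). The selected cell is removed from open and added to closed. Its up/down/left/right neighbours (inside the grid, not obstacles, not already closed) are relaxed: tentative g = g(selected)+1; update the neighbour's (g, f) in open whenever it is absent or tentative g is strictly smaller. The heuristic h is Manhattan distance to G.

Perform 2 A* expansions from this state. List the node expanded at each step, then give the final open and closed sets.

order=[(4,4) → (5,5)]; open=[(3,4) g=3 f=9, (3,5) g=2 f=9, (3,6) g=1 f=9, (4,7) g=1 f=9, (6,5) g=3 f=9]; closed=[(4,4), (4,5), (4,6), (5,5)]

step 1: expand (4,4) (f=7, h=5) → closed; open now [(3,4) g=3 f=9, (3,5) g=2 f=9, (3,6) g=1 f=9, (4,7) g=1 f=9, (5,5) g=2 f=7]
step 2: expand (5,5) (f=7, h=5) → closed; open now [(3,4) g=3 f=9, (3,5) g=2 f=9, (3,6) g=1 f=9, (4,7) g=1 f=9, (6,5) g=3 f=9]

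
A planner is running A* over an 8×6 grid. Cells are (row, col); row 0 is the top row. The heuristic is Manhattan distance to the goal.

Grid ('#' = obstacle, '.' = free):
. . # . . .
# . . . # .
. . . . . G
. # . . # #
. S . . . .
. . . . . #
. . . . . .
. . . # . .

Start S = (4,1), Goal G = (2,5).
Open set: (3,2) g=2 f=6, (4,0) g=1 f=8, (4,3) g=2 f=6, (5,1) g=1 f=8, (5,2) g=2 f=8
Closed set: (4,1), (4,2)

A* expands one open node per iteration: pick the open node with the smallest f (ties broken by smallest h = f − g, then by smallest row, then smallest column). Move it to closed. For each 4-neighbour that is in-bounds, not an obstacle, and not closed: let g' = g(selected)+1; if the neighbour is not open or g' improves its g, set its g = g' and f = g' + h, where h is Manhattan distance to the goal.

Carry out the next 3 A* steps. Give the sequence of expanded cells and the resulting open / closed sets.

step 1: expand (3,2) (f=6, h=4) → closed; open now [(2,2) g=3 f=6, (3,3) g=3 f=6, (4,0) g=1 f=8, (4,3) g=2 f=6, (5,1) g=1 f=8, (5,2) g=2 f=8]
step 2: expand (2,2) (f=6, h=3) → closed; open now [(1,2) g=4 f=8, (2,1) g=4 f=8, (2,3) g=4 f=6, (3,3) g=3 f=6, (4,0) g=1 f=8, (4,3) g=2 f=6, (5,1) g=1 f=8, (5,2) g=2 f=8]
step 3: expand (2,3) (f=6, h=2) → closed; open now [(1,2) g=4 f=8, (1,3) g=5 f=8, (2,1) g=4 f=8, (2,4) g=5 f=6, (3,3) g=3 f=6, (4,0) g=1 f=8, (4,3) g=2 f=6, (5,1) g=1 f=8, (5,2) g=2 f=8]

order=[(3,2) → (2,2) → (2,3)]; open=[(1,2) g=4 f=8, (1,3) g=5 f=8, (2,1) g=4 f=8, (2,4) g=5 f=6, (3,3) g=3 f=6, (4,0) g=1 f=8, (4,3) g=2 f=6, (5,1) g=1 f=8, (5,2) g=2 f=8]; closed=[(2,2), (2,3), (3,2), (4,1), (4,2)]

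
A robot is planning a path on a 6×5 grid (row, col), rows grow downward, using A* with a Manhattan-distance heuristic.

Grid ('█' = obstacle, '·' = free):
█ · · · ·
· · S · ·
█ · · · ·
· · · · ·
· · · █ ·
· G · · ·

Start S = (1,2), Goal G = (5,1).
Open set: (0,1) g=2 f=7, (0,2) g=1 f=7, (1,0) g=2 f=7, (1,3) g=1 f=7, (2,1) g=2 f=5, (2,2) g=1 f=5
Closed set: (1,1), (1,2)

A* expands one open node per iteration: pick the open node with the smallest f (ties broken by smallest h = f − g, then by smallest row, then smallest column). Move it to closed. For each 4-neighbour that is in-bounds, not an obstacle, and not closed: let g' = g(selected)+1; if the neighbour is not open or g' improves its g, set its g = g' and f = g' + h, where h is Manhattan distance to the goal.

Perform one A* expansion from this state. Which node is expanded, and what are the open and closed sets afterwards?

step 1: expand (2,1) (f=5, h=3) → closed; open now [(0,1) g=2 f=7, (0,2) g=1 f=7, (1,0) g=2 f=7, (1,3) g=1 f=7, (2,2) g=1 f=5, (3,1) g=3 f=5]

expanded=(2,1); open=[(0,1) g=2 f=7, (0,2) g=1 f=7, (1,0) g=2 f=7, (1,3) g=1 f=7, (2,2) g=1 f=5, (3,1) g=3 f=5]; closed=[(1,1), (1,2), (2,1)]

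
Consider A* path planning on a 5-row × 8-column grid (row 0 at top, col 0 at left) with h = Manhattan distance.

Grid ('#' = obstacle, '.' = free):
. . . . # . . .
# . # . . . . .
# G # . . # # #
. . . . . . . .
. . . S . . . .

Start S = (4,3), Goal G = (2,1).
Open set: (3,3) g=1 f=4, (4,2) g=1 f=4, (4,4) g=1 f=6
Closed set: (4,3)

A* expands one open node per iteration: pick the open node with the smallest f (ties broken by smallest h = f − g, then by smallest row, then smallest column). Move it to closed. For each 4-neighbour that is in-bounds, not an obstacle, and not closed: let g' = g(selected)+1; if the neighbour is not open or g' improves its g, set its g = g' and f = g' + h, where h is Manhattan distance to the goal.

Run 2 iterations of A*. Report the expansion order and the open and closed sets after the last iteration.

step 1: expand (3,3) (f=4, h=3) → closed; open now [(2,3) g=2 f=4, (3,2) g=2 f=4, (3,4) g=2 f=6, (4,2) g=1 f=4, (4,4) g=1 f=6]
step 2: expand (2,3) (f=4, h=2) → closed; open now [(1,3) g=3 f=6, (2,4) g=3 f=6, (3,2) g=2 f=4, (3,4) g=2 f=6, (4,2) g=1 f=4, (4,4) g=1 f=6]

order=[(3,3) → (2,3)]; open=[(1,3) g=3 f=6, (2,4) g=3 f=6, (3,2) g=2 f=4, (3,4) g=2 f=6, (4,2) g=1 f=4, (4,4) g=1 f=6]; closed=[(2,3), (3,3), (4,3)]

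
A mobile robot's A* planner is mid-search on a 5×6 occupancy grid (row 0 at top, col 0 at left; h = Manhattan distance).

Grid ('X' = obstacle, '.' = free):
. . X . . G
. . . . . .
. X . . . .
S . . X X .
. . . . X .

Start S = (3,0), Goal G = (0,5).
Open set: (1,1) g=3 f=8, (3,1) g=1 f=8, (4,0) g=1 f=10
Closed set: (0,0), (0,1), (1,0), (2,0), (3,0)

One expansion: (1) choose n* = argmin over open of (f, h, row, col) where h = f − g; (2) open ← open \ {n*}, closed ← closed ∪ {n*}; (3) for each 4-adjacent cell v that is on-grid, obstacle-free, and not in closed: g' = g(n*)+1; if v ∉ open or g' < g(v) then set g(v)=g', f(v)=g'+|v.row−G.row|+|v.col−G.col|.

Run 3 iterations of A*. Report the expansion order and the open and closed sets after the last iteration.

order=[(1,1) → (1,2) → (1,3)]; open=[(0,3) g=6 f=8, (1,4) g=6 f=8, (2,2) g=5 f=10, (2,3) g=6 f=10, (3,1) g=1 f=8, (4,0) g=1 f=10]; closed=[(0,0), (0,1), (1,0), (1,1), (1,2), (1,3), (2,0), (3,0)]

step 1: expand (1,1) (f=8, h=5) → closed; open now [(1,2) g=4 f=8, (3,1) g=1 f=8, (4,0) g=1 f=10]
step 2: expand (1,2) (f=8, h=4) → closed; open now [(1,3) g=5 f=8, (2,2) g=5 f=10, (3,1) g=1 f=8, (4,0) g=1 f=10]
step 3: expand (1,3) (f=8, h=3) → closed; open now [(0,3) g=6 f=8, (1,4) g=6 f=8, (2,2) g=5 f=10, (2,3) g=6 f=10, (3,1) g=1 f=8, (4,0) g=1 f=10]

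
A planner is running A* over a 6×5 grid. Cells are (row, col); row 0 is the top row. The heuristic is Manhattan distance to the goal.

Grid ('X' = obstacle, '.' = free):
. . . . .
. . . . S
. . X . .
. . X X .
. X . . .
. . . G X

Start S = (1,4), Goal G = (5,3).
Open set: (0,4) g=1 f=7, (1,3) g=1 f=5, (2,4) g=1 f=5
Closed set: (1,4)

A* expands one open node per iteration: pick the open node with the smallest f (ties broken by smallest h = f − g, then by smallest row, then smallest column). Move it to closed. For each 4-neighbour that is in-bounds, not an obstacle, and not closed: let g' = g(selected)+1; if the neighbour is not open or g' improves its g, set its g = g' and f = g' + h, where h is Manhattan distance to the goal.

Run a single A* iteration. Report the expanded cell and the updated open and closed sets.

step 1: expand (1,3) (f=5, h=4) → closed; open now [(0,3) g=2 f=7, (0,4) g=1 f=7, (1,2) g=2 f=7, (2,3) g=2 f=5, (2,4) g=1 f=5]

expanded=(1,3); open=[(0,3) g=2 f=7, (0,4) g=1 f=7, (1,2) g=2 f=7, (2,3) g=2 f=5, (2,4) g=1 f=5]; closed=[(1,3), (1,4)]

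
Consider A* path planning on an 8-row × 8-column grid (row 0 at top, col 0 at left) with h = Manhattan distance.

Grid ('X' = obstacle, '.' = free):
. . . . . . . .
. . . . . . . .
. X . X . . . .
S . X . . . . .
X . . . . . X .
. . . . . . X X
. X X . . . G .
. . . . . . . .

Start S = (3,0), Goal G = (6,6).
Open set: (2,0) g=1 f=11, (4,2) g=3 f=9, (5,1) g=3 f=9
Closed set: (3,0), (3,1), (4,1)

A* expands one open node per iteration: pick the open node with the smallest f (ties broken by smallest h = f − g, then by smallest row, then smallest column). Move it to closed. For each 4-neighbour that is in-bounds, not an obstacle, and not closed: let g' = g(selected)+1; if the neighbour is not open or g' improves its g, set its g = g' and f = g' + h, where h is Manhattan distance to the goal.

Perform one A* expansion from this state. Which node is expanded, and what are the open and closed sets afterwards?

expanded=(4,2); open=[(2,0) g=1 f=11, (4,3) g=4 f=9, (5,1) g=3 f=9, (5,2) g=4 f=9]; closed=[(3,0), (3,1), (4,1), (4,2)]

step 1: expand (4,2) (f=9, h=6) → closed; open now [(2,0) g=1 f=11, (4,3) g=4 f=9, (5,1) g=3 f=9, (5,2) g=4 f=9]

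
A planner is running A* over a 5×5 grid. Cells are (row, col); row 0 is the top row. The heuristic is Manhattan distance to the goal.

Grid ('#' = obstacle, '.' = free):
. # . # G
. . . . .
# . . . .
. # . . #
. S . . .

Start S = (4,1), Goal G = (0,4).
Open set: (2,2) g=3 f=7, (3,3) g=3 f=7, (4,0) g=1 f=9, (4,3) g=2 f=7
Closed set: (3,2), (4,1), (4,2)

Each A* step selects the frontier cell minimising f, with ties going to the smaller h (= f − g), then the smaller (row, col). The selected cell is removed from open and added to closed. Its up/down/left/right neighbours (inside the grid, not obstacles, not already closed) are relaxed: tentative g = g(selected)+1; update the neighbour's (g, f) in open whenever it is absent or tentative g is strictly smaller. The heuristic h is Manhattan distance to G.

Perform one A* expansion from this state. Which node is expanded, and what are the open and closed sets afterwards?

expanded=(2,2); open=[(1,2) g=4 f=7, (2,1) g=4 f=9, (2,3) g=4 f=7, (3,3) g=3 f=7, (4,0) g=1 f=9, (4,3) g=2 f=7]; closed=[(2,2), (3,2), (4,1), (4,2)]

step 1: expand (2,2) (f=7, h=4) → closed; open now [(1,2) g=4 f=7, (2,1) g=4 f=9, (2,3) g=4 f=7, (3,3) g=3 f=7, (4,0) g=1 f=9, (4,3) g=2 f=7]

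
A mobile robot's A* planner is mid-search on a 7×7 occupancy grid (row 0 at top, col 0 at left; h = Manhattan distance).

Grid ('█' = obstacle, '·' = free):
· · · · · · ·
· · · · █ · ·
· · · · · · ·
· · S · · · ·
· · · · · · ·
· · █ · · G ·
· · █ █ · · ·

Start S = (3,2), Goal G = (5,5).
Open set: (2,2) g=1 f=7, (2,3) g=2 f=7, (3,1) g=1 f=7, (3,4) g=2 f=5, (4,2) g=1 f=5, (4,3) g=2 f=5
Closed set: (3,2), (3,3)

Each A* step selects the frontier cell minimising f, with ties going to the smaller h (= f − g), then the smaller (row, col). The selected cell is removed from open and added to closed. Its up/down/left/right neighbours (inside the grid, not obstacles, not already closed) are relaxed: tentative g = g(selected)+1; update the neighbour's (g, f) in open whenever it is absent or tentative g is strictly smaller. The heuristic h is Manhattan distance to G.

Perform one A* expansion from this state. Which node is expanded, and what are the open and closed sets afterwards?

step 1: expand (3,4) (f=5, h=3) → closed; open now [(2,2) g=1 f=7, (2,3) g=2 f=7, (2,4) g=3 f=7, (3,1) g=1 f=7, (3,5) g=3 f=5, (4,2) g=1 f=5, (4,3) g=2 f=5, (4,4) g=3 f=5]

expanded=(3,4); open=[(2,2) g=1 f=7, (2,3) g=2 f=7, (2,4) g=3 f=7, (3,1) g=1 f=7, (3,5) g=3 f=5, (4,2) g=1 f=5, (4,3) g=2 f=5, (4,4) g=3 f=5]; closed=[(3,2), (3,3), (3,4)]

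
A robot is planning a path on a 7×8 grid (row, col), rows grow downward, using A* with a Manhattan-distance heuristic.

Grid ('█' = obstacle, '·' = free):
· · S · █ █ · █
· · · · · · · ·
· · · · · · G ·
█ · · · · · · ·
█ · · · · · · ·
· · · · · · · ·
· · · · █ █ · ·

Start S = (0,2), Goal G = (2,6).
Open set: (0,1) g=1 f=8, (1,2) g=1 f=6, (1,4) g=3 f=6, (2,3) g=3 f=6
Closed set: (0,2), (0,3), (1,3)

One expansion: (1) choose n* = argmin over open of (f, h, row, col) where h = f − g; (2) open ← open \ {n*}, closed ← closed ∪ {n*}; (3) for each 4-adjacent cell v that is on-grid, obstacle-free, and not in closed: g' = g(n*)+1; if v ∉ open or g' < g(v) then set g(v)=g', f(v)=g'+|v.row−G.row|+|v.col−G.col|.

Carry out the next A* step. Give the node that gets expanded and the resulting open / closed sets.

step 1: expand (1,4) (f=6, h=3) → closed; open now [(0,1) g=1 f=8, (1,2) g=1 f=6, (1,5) g=4 f=6, (2,3) g=3 f=6, (2,4) g=4 f=6]

expanded=(1,4); open=[(0,1) g=1 f=8, (1,2) g=1 f=6, (1,5) g=4 f=6, (2,3) g=3 f=6, (2,4) g=4 f=6]; closed=[(0,2), (0,3), (1,3), (1,4)]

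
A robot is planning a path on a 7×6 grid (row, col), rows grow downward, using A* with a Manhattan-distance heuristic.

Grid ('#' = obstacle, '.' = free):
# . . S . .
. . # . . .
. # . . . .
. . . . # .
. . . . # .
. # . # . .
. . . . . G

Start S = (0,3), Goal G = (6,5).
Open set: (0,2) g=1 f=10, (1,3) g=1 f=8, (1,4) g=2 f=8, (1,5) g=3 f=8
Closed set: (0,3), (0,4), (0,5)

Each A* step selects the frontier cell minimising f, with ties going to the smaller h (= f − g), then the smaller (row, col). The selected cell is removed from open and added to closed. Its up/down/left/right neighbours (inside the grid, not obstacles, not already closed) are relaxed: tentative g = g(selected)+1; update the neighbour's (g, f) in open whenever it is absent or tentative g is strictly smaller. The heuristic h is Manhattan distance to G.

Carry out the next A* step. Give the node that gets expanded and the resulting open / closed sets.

step 1: expand (1,5) (f=8, h=5) → closed; open now [(0,2) g=1 f=10, (1,3) g=1 f=8, (1,4) g=2 f=8, (2,5) g=4 f=8]

expanded=(1,5); open=[(0,2) g=1 f=10, (1,3) g=1 f=8, (1,4) g=2 f=8, (2,5) g=4 f=8]; closed=[(0,3), (0,4), (0,5), (1,5)]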